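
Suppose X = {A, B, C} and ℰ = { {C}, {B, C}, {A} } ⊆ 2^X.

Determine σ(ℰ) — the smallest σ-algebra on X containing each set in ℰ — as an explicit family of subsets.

Begin from { {}, {A}, {C}, {B, C}, X } (that is, ℰ plus ∅ and X).
Iteration 1: 2 new —
  {A, B}  = X∖{C}
  {A, C}  = {C} ∪ {A}
  — 7 sets.
Iteration 2: +1 →
  {B}  = X∖{A, C}
  — 8 sets.
Iteration 3: no new sets; the family is a σ-algebra.

σ(ℰ) = { {}, {A}, {B}, {C}, {A, B}, {A, C}, {B, C}, X }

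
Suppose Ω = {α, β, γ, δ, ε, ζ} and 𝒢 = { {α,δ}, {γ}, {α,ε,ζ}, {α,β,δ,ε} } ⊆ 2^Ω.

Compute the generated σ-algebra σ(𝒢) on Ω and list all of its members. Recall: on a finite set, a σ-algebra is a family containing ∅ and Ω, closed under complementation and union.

|σ(𝒢)| = 64.  σ(𝒢) = { {}, {α}, {β}, {γ}, {δ}, {ε}, {ζ}, {α,β}, {α,γ}, {α,δ}, {α,ε}, {α,ζ}, {β,γ}, {β,δ}, {β,ε}, {β,ζ}, {γ,δ}, {γ,ε}, {γ,ζ}, {δ,ε}, {δ,ζ}, {ε,ζ}, {α,β,γ}, {α,β,δ}, {α,β,ε}, {α,β,ζ}, {α,γ,δ}, {α,γ,ε}, {α,γ,ζ}, {α,δ,ε}, {α,δ,ζ}, {α,ε,ζ}, {β,γ,δ}, {β,γ,ε}, {β,γ,ζ}, {β,δ,ε}, {β,δ,ζ}, {β,ε,ζ}, {γ,δ,ε}, {γ,δ,ζ}, {γ,ε,ζ}, {δ,ε,ζ}, {α,β,γ,δ}, {α,β,γ,ε}, {α,β,γ,ζ}, {α,β,δ,ε}, {α,β,δ,ζ}, {α,β,ε,ζ}, {α,γ,δ,ε}, {α,γ,δ,ζ}, {α,γ,ε,ζ}, {α,δ,ε,ζ}, {β,γ,δ,ε}, {β,γ,δ,ζ}, {β,γ,ε,ζ}, {β,δ,ε,ζ}, {γ,δ,ε,ζ}, {α,β,γ,δ,ε}, {α,β,γ,δ,ζ}, {α,β,γ,ε,ζ}, {α,β,δ,ε,ζ}, {α,γ,δ,ε,ζ}, {β,γ,δ,ε,ζ}, Ω }

Derivation:
Initial family (6 sets): { {}, {γ}, {α,δ}, {α,ε,ζ}, {α,β,δ,ε}, Ω }.
Iteration 1: +8 →
  {γ,ζ}  = complement {α,β,δ,ε}
  {α,γ,δ}  = {γ} ∪ {α,δ}
  {β,γ,δ}  = complement {α,ε,ζ}
  {α,γ,ε,ζ}  = {γ} ∪ {α,ε,ζ}
  {α,δ,ε,ζ}  = {α,δ} ∪ {α,ε,ζ}
  {β,γ,ε,ζ}  = complement {α,δ}
  {α,β,γ,δ,ε}  = {γ} ∪ {α,β,δ,ε}
  {α,β,δ,ε,ζ}  = complement {γ}
  — 14 sets.
Iteration 2: 10 new —
  {ζ}  = complement {α,β,γ,δ,ε}
  {β,γ}  = complement {α,δ,ε,ζ}
  {β,δ}  = complement {α,γ,ε,ζ}
  {β,ε,ζ}  = complement {α,γ,δ}
  {α,β,γ,δ}  = {β,γ,δ} ∪ {α,γ,δ}
  {α,γ,δ,ζ}  = {α,γ,δ} ∪ {γ,ζ}
  {β,γ,δ,ζ}  = {β,γ,δ} ∪ {γ,ζ}
  {α,β,γ,ε,ζ}  = {α,γ,ε,ζ} ∪ {β,γ,ε,ζ}
  {α,γ,δ,ε,ζ}  = {α,γ,ε,ζ} ∪ {α,δ,ε,ζ}
  {β,γ,δ,ε,ζ}  = {β,γ,δ} ∪ {β,γ,ε,ζ}
  — 24 sets.
Iteration 3: 13 new —
  {α}  = complement {β,γ,δ,ε,ζ}
  {β}  = complement {α,γ,δ,ε,ζ}
  {δ}  = complement {α,β,γ,ε,ζ}
  {α,ε}  = complement {β,γ,δ,ζ}
  {β,ε}  = complement {α,γ,δ,ζ}
  {ε,ζ}  = complement {α,β,γ,δ}
  {α,β,δ}  = {α,δ} ∪ {β,δ}
  {α,δ,ζ}  = {α,δ} ∪ {ζ}
  {β,γ,ζ}  = {ζ} ∪ {β,γ}
  {β,δ,ζ}  = {β,δ} ∪ {ζ}
  {α,β,ε,ζ}  = {α,ε,ζ} ∪ {β,ε,ζ}
  {β,δ,ε,ζ}  = {β,δ} ∪ {β,ε,ζ}
  {α,β,γ,δ,ζ}  = {α,γ,δ} ∪ {β,γ,δ,ζ}
  — 37 sets.
Iteration 4: +22 →
  {ε}  = complement {α,β,γ,δ,ζ}
  {α,β}  = {α} ∪ {β}
  {α,γ}  = complement {β,δ,ε,ζ}
  {α,ζ}  = {α} ∪ {ζ}
  {β,ζ}  = {β} ∪ {ζ}
  {γ,δ}  = complement {α,β,ε,ζ}
  {δ,ζ}  = {ζ} ∪ {δ}
  {α,β,γ}  = {α} ∪ {β,γ}
  {α,β,ε}  = {β,ε} ∪ {α}
  {α,γ,ε}  = complement {β,δ,ζ}
  {α,γ,ζ}  = {α} ∪ {γ,ζ}
  {α,δ,ε}  = complement {β,γ,ζ}
  {β,γ,ε}  = complement {α,δ,ζ}
  {β,δ,ε}  = {β,ε} ∪ {δ}
  {γ,δ,ζ}  = {γ,ζ} ∪ {δ}
  {γ,ε,ζ}  = complement {α,β,δ}
  {δ,ε,ζ}  = {ε,ζ} ∪ {δ}
  {α,β,γ,ε}  = {β,γ} ∪ {α,ε}
  {α,β,γ,ζ}  = {α} ∪ {β,γ,ζ}
  {α,β,δ,ζ}  = {β,δ,ζ} ∪ {α}
  {α,γ,δ,ε}  = {α,γ,δ} ∪ {α,ε}
  {β,γ,δ,ε}  = {β,ε} ∪ {β,γ,δ}
  — 59 sets.
Iteration 5. New:
  {γ,ε}  = complement {α,β,δ,ζ}
  {δ,ε}  = complement {α,β,γ,ζ}
  {α,β,ζ}  = {α,ζ} ∪ {β}
  {γ,δ,ε}  = {γ,δ} ∪ {ε}
  {γ,δ,ε,ζ}  = complement {α,β}
  — 64 sets.
Iteration 6: no new sets; the family is a σ-algebra.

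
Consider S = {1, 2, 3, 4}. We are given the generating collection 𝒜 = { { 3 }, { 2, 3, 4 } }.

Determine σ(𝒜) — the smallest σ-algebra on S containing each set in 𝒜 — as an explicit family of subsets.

Take S₀ = 𝒜 ∪ {∅, S} = { ∅, { 3 }, { 2, 3, 4 }, S }.
Iteration 1. New:
  { 1 }  = { 2, 3, 4 }ᶜ
  { 1, 2, 4 }  = { 3 }ᶜ
  — 6 sets.
Iteration 2: 1 new —
  { 1, 3 }  = { 3 } ∪ { 1 }
  — 7 sets.
Iteration 3: 1 new —
  { 2, 4 }  = { 1, 3 }ᶜ
  — 8 sets.
Iteration 4: closed — nothing new.

σ(𝒜) = { ∅, { 1 }, { 3 }, { 1, 3 }, { 2, 4 }, { 1, 2, 4 }, { 2, 3, 4 }, S }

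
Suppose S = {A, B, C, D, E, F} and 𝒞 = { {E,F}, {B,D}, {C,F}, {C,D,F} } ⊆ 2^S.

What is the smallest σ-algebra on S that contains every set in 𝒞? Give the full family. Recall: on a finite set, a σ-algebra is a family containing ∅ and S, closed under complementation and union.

Begin from { ∅, {B,D}, {C,F}, {E,F}, {C,D,F}, S } (that is, 𝒞 plus ∅ and S).
Iteration 1 (8 new):
  {A,B,E}  = S∖{C,D,F}
  {C,E,F}  = {E,F} ∪ {C,F}
  {A,B,C,D}  = S∖{E,F}
  {A,B,D,E}  = S∖{C,F}
  {A,C,E,F}  = S∖{B,D}
  {B,C,D,F}  = {C,F} ∪ {B,D}
  {B,D,E,F}  = {E,F} ∪ {B,D}
  {C,D,E,F}  = {E,F} ∪ {C,D,F}
  — 14 sets.
Iteration 2: +11 →
  {A,B}  = S∖{C,D,E,F}
  {A,C}  = S∖{B,D,E,F}
  {A,E}  = S∖{B,C,D,F}
  {A,B,D}  = S∖{C,E,F}
  {A,B,E,F}  = {E,F} ∪ {A,B,E}
  {A,B,C,D,E}  = {A,B,D,E} ∪ {A,B,C,D}
  {A,B,C,D,F}  = {B,C,D,F} ∪ {A,B,C,D}
  {A,B,C,E,F}  = {A,C,E,F} ∪ {A,B,E}
  {A,B,D,E,F}  = {E,F} ∪ {A,B,D,E}
  {A,C,D,E,F}  = {A,C,E,F} ∪ {C,D,E,F}
  {B,C,D,E,F}  = {E,F} ∪ {B,C,D,F}
  — 25 sets.
Iteration 3: +14 →
  {A}  = S∖{B,C,D,E,F}
  {B}  = S∖{A,C,D,E,F}
  {C}  = S∖{A,B,D,E,F}
  {D}  = S∖{A,B,C,E,F}
  {E}  = S∖{A,B,C,D,F}
  {F}  = S∖{A,B,C,D,E}
  {C,D}  = S∖{A,B,E,F}
  {A,B,C}  = {A,C} ∪ {A,B}
  {A,C,E}  = {A,C} ∪ {A,E}
  {A,C,F}  = {A,C} ∪ {C,F}
  {A,E,F}  = {E,F} ∪ {A,E}
  {A,B,C,E}  = {A,C} ∪ {A,B,E}
  {A,B,C,F}  = {A,B} ∪ {C,F}
  {A,C,D,F}  = {A,C} ∪ {C,D,F}
  — 39 sets.
Iteration 4 adds 22:
  {A,D}  = {D} ∪ {A}
  {A,F}  = {A} ∪ {F}
  {B,C}  = {B} ∪ {C}
  {B,E}  = S∖{A,C,D,F}
  {B,F}  = {B} ∪ {F}
  {C,E}  = {C} ∪ {E}
  {D,E}  = S∖{A,B,C,F}
  {D,F}  = S∖{A,B,C,E}
  {A,B,F}  = {A,B} ∪ {F}
  {A,C,D}  = {C,D} ∪ {A,C}
  {A,D,E}  = {D} ∪ {A,E}
  {B,C,D}  = S∖{A,E,F}
  {B,C,F}  = {B} ∪ {C,F}
  {B,D,E}  = S∖{A,C,F}
  {B,D,F}  = S∖{A,C,E}
  {B,E,F}  = {B} ∪ {E,F}
  {C,D,E}  = {C,D} ∪ {E}
  {D,E,F}  = S∖{A,B,C}
  {A,B,D,F}  = {A,B,D} ∪ {F}
  {A,C,D,E}  = {C,D} ∪ {A,C,E}
  {A,D,E,F}  = {A,E,F} ∪ {D}
  {B,C,E,F}  = {B} ∪ {C,E,F}
  — 61 sets.
Iteration 5. New:
  {A,D,F}  = {A,F} ∪ {A,D}
  {B,C,E}  = {B,E} ∪ {C,E}
  {B,C,D,E}  = S∖{A,F}
  — 64 sets.
After Iteration 6 the family is unchanged; done.

|σ(𝒞)| = 64.  σ(𝒞) = { ∅, {A}, {B}, {C}, {D}, {E}, {F}, {A,B}, {A,C}, {A,D}, {A,E}, {A,F}, {B,C}, {B,D}, {B,E}, {B,F}, {C,D}, {C,E}, {C,F}, {D,E}, {D,F}, {E,F}, {A,B,C}, {A,B,D}, {A,B,E}, {A,B,F}, {A,C,D}, {A,C,E}, {A,C,F}, {A,D,E}, {A,D,F}, {A,E,F}, {B,C,D}, {B,C,E}, {B,C,F}, {B,D,E}, {B,D,F}, {B,E,F}, {C,D,E}, {C,D,F}, {C,E,F}, {D,E,F}, {A,B,C,D}, {A,B,C,E}, {A,B,C,F}, {A,B,D,E}, {A,B,D,F}, {A,B,E,F}, {A,C,D,E}, {A,C,D,F}, {A,C,E,F}, {A,D,E,F}, {B,C,D,E}, {B,C,D,F}, {B,C,E,F}, {B,D,E,F}, {C,D,E,F}, {A,B,C,D,E}, {A,B,C,D,F}, {A,B,C,E,F}, {A,B,D,E,F}, {A,C,D,E,F}, {B,C,D,E,F}, S }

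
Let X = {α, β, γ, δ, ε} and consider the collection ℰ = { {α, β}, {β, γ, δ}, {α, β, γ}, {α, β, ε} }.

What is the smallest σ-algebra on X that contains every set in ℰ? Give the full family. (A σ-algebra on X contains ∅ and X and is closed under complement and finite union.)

|σ(ℰ)| = 32.  σ(ℰ) = { {}, {α}, {β}, {γ}, {δ}, {ε}, {α, β}, {α, γ}, {α, δ}, {α, ε}, {β, γ}, {β, δ}, {β, ε}, {γ, δ}, {γ, ε}, {δ, ε}, {α, β, γ}, {α, β, δ}, {α, β, ε}, {α, γ, δ}, {α, γ, ε}, {α, δ, ε}, {β, γ, δ}, {β, γ, ε}, {β, δ, ε}, {γ, δ, ε}, {α, β, γ, δ}, {α, β, γ, ε}, {α, β, δ, ε}, {α, γ, δ, ε}, {β, γ, δ, ε}, X }

Derivation:
Take S₀ = ℰ ∪ {∅, X} = { {}, {α, β}, {α, β, γ}, {α, β, ε}, {β, γ, δ}, X }.
Pass 1 adds 6:
  {α, ε}  = complement {β, γ, δ}
  {γ, δ}  = complement {α, β, ε}
  {δ, ε}  = complement {α, β, γ}
  {γ, δ, ε}  = complement {α, β}
  {α, β, γ, δ}  = {β, γ, δ} ∪ {α, β, γ}
  {α, β, γ, ε}  = {α, β, ε} ∪ {α, β, γ}
  [12 total]
Pass 2: 6 new —
  {δ}  = complement {α, β, γ, ε}
  {ε}  = complement {α, β, γ, δ}
  {α, δ, ε}  = {δ, ε} ∪ {α, ε}
  {α, β, δ, ε}  = {α, β} ∪ {δ, ε}
  {α, γ, δ, ε}  = {γ, δ, ε} ∪ {α, ε}
  {β, γ, δ, ε}  = {γ, δ, ε} ∪ {β, γ, δ}
  [18 total]
Pass 3 adds 5:
  {α}  = complement {β, γ, δ, ε}
  {β}  = complement {α, γ, δ, ε}
  {γ}  = complement {α, β, δ, ε}
  {β, γ}  = complement {α, δ, ε}
  {α, β, δ}  = {α, β} ∪ {δ}
  [23 total]
Pass 4 adds 9:
  {α, γ}  = {γ} ∪ {α}
  {α, δ}  = {δ} ∪ {α}
  {β, δ}  = {β} ∪ {δ}
  {β, ε}  = {β} ∪ {ε}
  {γ, ε}  = complement {α, β, δ}
  {α, γ, δ}  = {γ, δ} ∪ {α}
  {α, γ, ε}  = {γ} ∪ {α, ε}
  {β, γ, ε}  = {ε} ∪ {β, γ}
  {β, δ, ε}  = {β} ∪ {δ, ε}
  [32 total]
Pass 5: closed — nothing new.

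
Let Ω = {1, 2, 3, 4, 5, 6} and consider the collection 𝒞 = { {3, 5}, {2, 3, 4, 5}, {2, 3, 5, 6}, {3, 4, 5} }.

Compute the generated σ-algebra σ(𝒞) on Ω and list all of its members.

Take S₀ = 𝒞 ∪ {∅, Ω} = { {}, {3, 5}, {3, 4, 5}, {2, 3, 4, 5}, {2, 3, 5, 6}, Ω }.
Round 1: 5 new —
  {1, 4}  = {2, 3, 5, 6}ᶜ
  {1, 6}  = {2, 3, 4, 5}ᶜ
  {1, 2, 6}  = {3, 4, 5}ᶜ
  {1, 2, 4, 6}  = {3, 5}ᶜ
  {2, 3, 4, 5, 6}  = {3, 4, 5} ∪ {2, 3, 5, 6}
  — 11 sets.
Round 2 (7 new):
  {1}  = {2, 3, 4, 5, 6}ᶜ
  {1, 4, 6}  = {1, 6} ∪ {1, 4}
  {1, 3, 4, 5}  = {3, 4, 5} ∪ {1, 4}
  {1, 3, 5, 6}  = {1, 6} ∪ {3, 5}
  {1, 2, 3, 4, 5}  = {2, 3, 4, 5} ∪ {1, 4}
  {1, 2, 3, 5, 6}  = {1, 6} ∪ {2, 3, 5, 6}
  {1, 3, 4, 5, 6}  = {3, 4, 5} ∪ {1, 6}
  — 18 sets.
Round 3 adds 7:
  {2}  = {1, 3, 4, 5, 6}ᶜ
  {4}  = {1, 2, 3, 5, 6}ᶜ
  {6}  = {1, 2, 3, 4, 5}ᶜ
  {2, 4}  = {1, 3, 5, 6}ᶜ
  {2, 6}  = {1, 3, 4, 5}ᶜ
  {1, 3, 5}  = {3, 5} ∪ {1}
  {2, 3, 5}  = {1, 4, 6}ᶜ
  — 25 sets.
Round 4. New:
  {1, 2}  = {1} ∪ {2}
  {4, 6}  = {6} ∪ {4}
  {1, 2, 4}  = {1} ∪ {2, 4}
  {2, 4, 6}  = {1, 3, 5}ᶜ
  {3, 5, 6}  = {6} ∪ {3, 5}
  {1, 2, 3, 5}  = {1} ∪ {2, 3, 5}
  {3, 4, 5, 6}  = {3, 4, 5} ∪ {6}
  — 32 sets.
Round 5 adds nothing — fixpoint reached.

Therefore σ(𝒞) = { {}, {1}, {2}, {4}, {6}, {1, 2}, {1, 4}, {1, 6}, {2, 4}, {2, 6}, {3, 5}, {4, 6}, {1, 2, 4}, {1, 2, 6}, {1, 3, 5}, {1, 4, 6}, {2, 3, 5}, {2, 4, 6}, {3, 4, 5}, {3, 5, 6}, {1, 2, 3, 5}, {1, 2, 4, 6}, {1, 3, 4, 5}, {1, 3, 5, 6}, {2, 3, 4, 5}, {2, 3, 5, 6}, {3, 4, 5, 6}, {1, 2, 3, 4, 5}, {1, 2, 3, 5, 6}, {1, 3, 4, 5, 6}, {2, 3, 4, 5, 6}, Ω } (|σ(𝒞)| = 32).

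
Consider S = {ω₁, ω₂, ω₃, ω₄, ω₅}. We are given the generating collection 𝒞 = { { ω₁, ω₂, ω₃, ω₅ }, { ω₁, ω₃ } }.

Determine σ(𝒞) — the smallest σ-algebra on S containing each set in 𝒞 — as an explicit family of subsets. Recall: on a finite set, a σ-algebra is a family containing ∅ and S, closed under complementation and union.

Seed the family with 𝒞 together with ∅ and S: { {  }, { ω₁, ω₃ }, { ω₁, ω₂, ω₃, ω₅ }, S }.
Round 1. New:
  { ω₄ }  = complement { ω₁, ω₂, ω₃, ω₅ }
  { ω₂, ω₄, ω₅ }  = complement { ω₁, ω₃ }
  (now 6)
Round 2: 1 new —
  { ω₁, ω₃, ω₄ }  = { ω₁, ω₃ } ∪ { ω₄ }
  (now 7)
Round 3: +1 →
  { ω₂, ω₅ }  = complement { ω₁, ω₃, ω₄ }
  (now 8)
Round 4: no new sets; the family is a σ-algebra.

σ(𝒞) = { {  }, { ω₄ }, { ω₁, ω₃ }, { ω₂, ω₅ }, { ω₁, ω₃, ω₄ }, { ω₂, ω₄, ω₅ }, { ω₁, ω₂, ω₃, ω₅ }, S }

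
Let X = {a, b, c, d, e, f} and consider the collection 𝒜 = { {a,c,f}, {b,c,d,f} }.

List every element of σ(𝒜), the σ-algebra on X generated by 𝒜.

Begin from { ∅, {a,c,f}, {b,c,d,f}, X } (that is, 𝒜 plus ∅ and X).
Round 1. New:
  {a,e}  = X∖{b,c,d,f}
  {b,d,e}  = X∖{a,c,f}
  {a,b,c,d,f}  = {b,c,d,f} ∪ {a,c,f}
  — 7 sets.
Round 2 adds 4:
  {e}  = X∖{a,b,c,d,f}
  {a,b,d,e}  = {a,e} ∪ {b,d,e}
  {a,c,e,f}  = {a,c,f} ∪ {a,e}
  {b,c,d,e,f}  = {b,c,d,f} ∪ {b,d,e}
  — 11 sets.
Round 3: +3 →
  {a}  = X∖{b,c,d,e,f}
  {b,d}  = X∖{a,c,e,f}
  {c,f}  = X∖{a,b,d,e}
  — 14 sets.
Round 4 adds 2:
  {a,b,d}  = {b,d} ∪ {a}
  {c,e,f}  = {c,f} ∪ {e}
  — 16 sets.
Round 5: already closed under ᶜ and ∪.

σ(𝒜) = { ∅, {a}, {e}, {a,e}, {b,d}, {c,f}, {a,b,d}, {a,c,f}, {b,d,e}, {c,e,f}, {a,b,d,e}, {a,c,e,f}, {b,c,d,f}, {a,b,c,d,f}, {b,c,d,e,f}, X }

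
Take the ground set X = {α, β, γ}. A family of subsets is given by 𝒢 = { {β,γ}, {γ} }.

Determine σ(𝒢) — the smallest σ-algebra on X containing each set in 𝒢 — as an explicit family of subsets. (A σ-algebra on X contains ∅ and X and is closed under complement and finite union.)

Answer: σ(𝒢) = { ∅, {α}, {β}, {γ}, {α,β}, {α,γ}, {β,γ}, X }

Derivation:
Initial family (4 sets): { ∅, {γ}, {β,γ}, X }.
Pass 1. New:
  {α}  = X∖{β,γ}
  {α,β}  = X∖{γ}
  (now 6)
Pass 2 adds 1:
  {α,γ}  = {γ} ∪ {α}
  (now 7)
Pass 3. New:
  {β}  = X∖{α,γ}
  (now 8)
Pass 4: already closed under ᶜ and ∪.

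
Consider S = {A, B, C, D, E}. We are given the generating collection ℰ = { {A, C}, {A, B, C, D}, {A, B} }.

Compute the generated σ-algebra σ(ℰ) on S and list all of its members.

|σ(ℰ)| = 32.  σ(ℰ) = { ∅, {A}, {B}, {C}, {D}, {E}, {A, B}, {A, C}, {A, D}, {A, E}, {B, C}, {B, D}, {B, E}, {C, D}, {C, E}, {D, E}, {A, B, C}, {A, B, D}, {A, B, E}, {A, C, D}, {A, C, E}, {A, D, E}, {B, C, D}, {B, C, E}, {B, D, E}, {C, D, E}, {A, B, C, D}, {A, B, C, E}, {A, B, D, E}, {A, C, D, E}, {B, C, D, E}, S }

Working:
Seed the family with ℰ together with ∅ and S: { ∅, {A, B}, {A, C}, {A, B, C, D}, S }.
Step 1 (4 new):
  {E}  = complement {A, B, C, D}
  {A, B, C}  = {A, B} ∪ {A, C}
  {B, D, E}  = complement {A, C}
  {C, D, E}  = complement {A, B}
  [9 total]
Step 2 adds 7:
  {D, E}  = complement {A, B, C}
  {A, B, E}  = {A, B} ∪ {E}
  {A, C, E}  = {E} ∪ {A, C}
  {A, B, C, E}  = {A, B, C} ∪ {E}
  {A, B, D, E}  = {A, B} ∪ {B, D, E}
  {A, C, D, E}  = {C, D, E} ∪ {A, C}
  {B, C, D, E}  = {C, D, E} ∪ {B, D, E}
  [16 total]
Step 3. New:
  {A}  = complement {B, C, D, E}
  {B}  = complement {A, C, D, E}
  {C}  = complement {A, B, D, E}
  {D}  = complement {A, B, C, E}
  {B, D}  = complement {A, C, E}
  {C, D}  = complement {A, B, E}
  [22 total]
Step 4: 9 new —
  {A, D}  = {D} ∪ {A}
  {A, E}  = {E} ∪ {A}
  {B, C}  = {B} ∪ {C}
  {B, E}  = {B} ∪ {E}
  {C, E}  = {E} ∪ {C}
  {A, B, D}  = {A, B} ∪ {D}
  {A, C, D}  = {C, D} ∪ {A, C}
  {A, D, E}  = {D, E} ∪ {A}
  {B, C, D}  = {C, D} ∪ {B}
  [31 total]
Step 5: +1 →
  {B, C, E}  = complement {A, D}
  [32 total]
Step 6: no new sets; the family is a σ-algebra.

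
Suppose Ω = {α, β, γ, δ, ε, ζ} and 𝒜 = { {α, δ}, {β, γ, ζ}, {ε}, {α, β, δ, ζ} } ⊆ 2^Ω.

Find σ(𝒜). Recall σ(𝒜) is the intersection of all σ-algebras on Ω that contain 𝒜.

Answer: σ(𝒜) = { {}, {γ}, {ε}, {α, δ}, {β, ζ}, {γ, ε}, {α, γ, δ}, {α, δ, ε}, {β, γ, ζ}, {β, ε, ζ}, {α, β, δ, ζ}, {α, γ, δ, ε}, {β, γ, ε, ζ}, {α, β, γ, δ, ζ}, {α, β, δ, ε, ζ}, Ω }

Check:
Start: 𝒜 ∪ {∅, Ω} = { {}, {ε}, {α, δ}, {β, γ, ζ}, {α, β, δ, ζ}, Ω }.
Round 1 (5 new):
  {γ, ε}  = ᶜ of {α, β, δ, ζ}
  {α, δ, ε}  = ᶜ of {β, γ, ζ}
  {β, γ, ε, ζ}  = ᶜ of {α, δ}
  {α, β, γ, δ, ζ}  = ᶜ of {ε}
  {α, β, δ, ε, ζ}  = {α, β, δ, ζ} ∪ {ε}
  [11 total]
Round 2: +2 →
  {γ}  = ᶜ of {α, β, δ, ε, ζ}
  {α, γ, δ, ε}  = {α, δ, ε} ∪ {γ, ε}
  [13 total]
Round 3 adds 2:
  {β, ζ}  = ᶜ of {α, γ, δ, ε}
  {α, γ, δ}  = {γ} ∪ {α, δ}
  [15 total]
Round 4 adds 1:
  {β, ε, ζ}  = ᶜ of {α, γ, δ}
  [16 total]
After Round 5 the family is unchanged; done.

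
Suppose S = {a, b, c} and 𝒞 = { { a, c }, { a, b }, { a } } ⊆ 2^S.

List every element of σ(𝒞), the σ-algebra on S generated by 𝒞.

|σ(𝒞)| = 8.  σ(𝒞) = { ∅, { a }, { b }, { c }, { a, b }, { a, c }, { b, c }, S }

Working:
Start: 𝒞 ∪ {∅, S} = { ∅, { a }, { a, b }, { a, c }, S }.
Round 1: +3 →
  { b }  = complement { a, c }
  { c }  = complement { a, b }
  { b, c }  = complement { a }
Round 2: stable.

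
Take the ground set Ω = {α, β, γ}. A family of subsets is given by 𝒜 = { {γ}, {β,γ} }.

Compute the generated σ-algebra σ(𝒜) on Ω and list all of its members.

Take S₀ = 𝒜 ∪ {∅, Ω} = { {}, {γ}, {β,γ}, Ω }.
Iteration 1 (2 new):
  {α}  = {β,γ}ᶜ
  {α,β}  = {γ}ᶜ
  (now 6)
Iteration 2 (1 new):
  {α,γ}  = {γ} ∪ {α}
  (now 7)
Iteration 3. New:
  {β}  = {α,γ}ᶜ
  (now 8)
Iteration 4: already closed under ᶜ and ∪.

Therefore σ(𝒜) = { {}, {α}, {β}, {γ}, {α,β}, {α,γ}, {β,γ}, Ω } (|σ(𝒜)| = 8).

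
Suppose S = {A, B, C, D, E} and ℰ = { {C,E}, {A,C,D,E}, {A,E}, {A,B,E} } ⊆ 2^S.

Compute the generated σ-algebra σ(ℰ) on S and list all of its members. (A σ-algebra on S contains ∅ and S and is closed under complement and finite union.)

Initial family (6 sets): { ∅, {A,E}, {C,E}, {A,B,E}, {A,C,D,E}, S }.
Pass 1: 6 new —
  {B}  = {A,C,D,E}ᶜ
  {C,D}  = {A,B,E}ᶜ
  {A,B,D}  = {C,E}ᶜ
  {A,C,E}  = {A,E} ∪ {C,E}
  {B,C,D}  = {A,E}ᶜ
  {A,B,C,E}  = {A,B,E} ∪ {C,E}
  (now 12)
Pass 2. New:
  {D}  = {A,B,C,E}ᶜ
  {B,D}  = {A,C,E}ᶜ
  {B,C,E}  = {B} ∪ {C,E}
  {C,D,E}  = {C,D} ∪ {C,E}
  {A,B,C,D}  = {C,D} ∪ {A,B,D}
  {A,B,D,E}  = {A,B,D} ∪ {A,B,E}
  {B,C,D,E}  = {B,C,D} ∪ {C,E}
  (now 19)
Pass 3 adds 6:
  {A}  = {B,C,D,E}ᶜ
  {C}  = {A,B,D,E}ᶜ
  {E}  = {A,B,C,D}ᶜ
  {A,B}  = {C,D,E}ᶜ
  {A,D}  = {B,C,E}ᶜ
  {A,D,E}  = {A,E} ∪ {D}
  (now 25)
Pass 4 (7 new):
  {A,C}  = {C} ∪ {A}
  {B,C}  = {A,D,E}ᶜ
  {B,E}  = {B} ∪ {E}
  {D,E}  = {E} ∪ {D}
  {A,B,C}  = {A,B} ∪ {C}
  {A,C,D}  = {C,D} ∪ {A,D}
  {B,D,E}  = {E} ∪ {B,D}
  (now 32)
After Pass 5 the family is unchanged; done.

Therefore σ(ℰ) = { ∅, {A}, {B}, {C}, {D}, {E}, {A,B}, {A,C}, {A,D}, {A,E}, {B,C}, {B,D}, {B,E}, {C,D}, {C,E}, {D,E}, {A,B,C}, {A,B,D}, {A,B,E}, {A,C,D}, {A,C,E}, {A,D,E}, {B,C,D}, {B,C,E}, {B,D,E}, {C,D,E}, {A,B,C,D}, {A,B,C,E}, {A,B,D,E}, {A,C,D,E}, {B,C,D,E}, S } (|σ(ℰ)| = 32).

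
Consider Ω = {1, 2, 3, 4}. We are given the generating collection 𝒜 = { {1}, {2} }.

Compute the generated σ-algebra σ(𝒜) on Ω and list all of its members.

Answer: σ(𝒜) = { {}, {1}, {2}, {1,2}, {3,4}, {1,3,4}, {2,3,4}, Ω }

Derivation:
Begin from { {}, {1}, {2}, Ω } (that is, 𝒜 plus ∅ and Ω).
Round 1 adds 3:
  {1,2}  = {2} ∪ {1}
  {1,3,4}  = complement {2}
  {2,3,4}  = complement {1}
  — 7 sets.
Round 2 adds 1:
  {3,4}  = complement {1,2}
  — 8 sets.
Round 3: no new sets; the family is a σ-algebra.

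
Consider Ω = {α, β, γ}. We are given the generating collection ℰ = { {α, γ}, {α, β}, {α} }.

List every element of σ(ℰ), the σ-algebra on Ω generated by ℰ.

σ(ℰ) = { {}, {α}, {β}, {γ}, {α, β}, {α, γ}, {β, γ}, Ω }

Derivation:
Seed the family with ℰ together with ∅ and Ω: { {}, {α}, {α, β}, {α, γ}, Ω }.
Step 1: +3 →
  {β}  = {α, γ}ᶜ
  {γ}  = {α, β}ᶜ
  {β, γ}  = {α}ᶜ
  (now 8)
Step 2: stable.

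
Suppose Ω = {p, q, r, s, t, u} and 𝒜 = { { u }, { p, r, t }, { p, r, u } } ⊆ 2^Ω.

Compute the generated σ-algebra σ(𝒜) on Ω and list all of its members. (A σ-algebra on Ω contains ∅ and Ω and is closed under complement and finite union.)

Take S₀ = 𝒜 ∪ {∅, Ω} = { {  }, { u }, { p, r, t }, { p, r, u }, Ω }.
Step 1 (4 new):
  { q, s, t }  = Ω∖{ p, r, u }
  { q, s, u }  = Ω∖{ p, r, t }
  { p, r, t, u }  = { p, r, u } ∪ { p, r, t }
  { p, q, r, s, t }  = Ω∖{ u }
  [9 total]
Step 2: +3 →
  { q, s }  = Ω∖{ p, r, t, u }
  { q, s, t, u }  = { q, s, u } ∪ { q, s, t }
  { p, q, r, s, u }  = { q, s, u } ∪ { p, r, u }
  [12 total]
Step 3 (2 new):
  { t }  = Ω∖{ p, q, r, s, u }
  { p, r }  = Ω∖{ q, s, t, u }
  [14 total]
Step 4. New:
  { t, u }  = { u } ∪ { t }
  { p, q, r, s }  = { p, r } ∪ { q, s }
  [16 total]
Step 5 adds nothing — fixpoint reached.

Therefore σ(𝒜) = { {  }, { t }, { u }, { p, r }, { q, s }, { t, u }, { p, r, t }, { p, r, u }, { q, s, t }, { q, s, u }, { p, q, r, s }, { p, r, t, u }, { q, s, t, u }, { p, q, r, s, t }, { p, q, r, s, u }, Ω } (|σ(𝒜)| = 16).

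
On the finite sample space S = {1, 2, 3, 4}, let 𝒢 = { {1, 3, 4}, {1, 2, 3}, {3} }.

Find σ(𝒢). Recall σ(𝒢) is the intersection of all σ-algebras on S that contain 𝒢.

σ(𝒢) (16 sets): { {}, {1}, {2}, {3}, {4}, {1, 2}, {1, 3}, {1, 4}, {2, 3}, {2, 4}, {3, 4}, {1, 2, 3}, {1, 2, 4}, {1, 3, 4}, {2, 3, 4}, S }

Working:
Start: 𝒢 ∪ {∅, S} = { {}, {3}, {1, 2, 3}, {1, 3, 4}, S }.
Iteration 1 adds 3:
  {2}  = complement {1, 3, 4}
  {4}  = complement {1, 2, 3}
  {1, 2, 4}  = complement {3}
  — 8 sets.
Iteration 2: +3 →
  {2, 3}  = {3} ∪ {2}
  {2, 4}  = {4} ∪ {2}
  {3, 4}  = {4} ∪ {3}
  — 11 sets.
Iteration 3: +4 →
  {1, 2}  = complement {3, 4}
  {1, 3}  = complement {2, 4}
  {1, 4}  = complement {2, 3}
  {2, 3, 4}  = {3} ∪ {2, 4}
  — 15 sets.
Iteration 4: 1 new —
  {1}  = complement {2, 3, 4}
  — 16 sets.
Iteration 5: no new sets; the family is a σ-algebra.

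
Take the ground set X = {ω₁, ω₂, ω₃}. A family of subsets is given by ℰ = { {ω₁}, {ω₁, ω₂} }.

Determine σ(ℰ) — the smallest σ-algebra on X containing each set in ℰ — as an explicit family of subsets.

Begin from { {}, {ω₁}, {ω₁, ω₂}, X } (that is, ℰ plus ∅ and X).
Iteration 1 (2 new):
  {ω₃}  = complement {ω₁, ω₂}
  {ω₂, ω₃}  = complement {ω₁}
  (now 6)
Iteration 2: 1 new —
  {ω₁, ω₃}  = {ω₃} ∪ {ω₁}
  (now 7)
Iteration 3 (1 new):
  {ω₂}  = complement {ω₁, ω₃}
  (now 8)
Iteration 4: already closed under ᶜ and ∪.

σ(ℰ) = { {}, {ω₁}, {ω₂}, {ω₃}, {ω₁, ω₂}, {ω₁, ω₃}, {ω₂, ω₃}, X }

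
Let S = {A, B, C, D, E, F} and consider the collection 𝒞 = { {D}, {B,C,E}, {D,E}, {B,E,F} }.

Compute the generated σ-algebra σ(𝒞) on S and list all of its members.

σ(𝒞) (64 sets): { {}, {A}, {B}, {C}, {D}, {E}, {F}, {A,B}, {A,C}, {A,D}, {A,E}, {A,F}, {B,C}, {B,D}, {B,E}, {B,F}, {C,D}, {C,E}, {C,F}, {D,E}, {D,F}, {E,F}, {A,B,C}, {A,B,D}, {A,B,E}, {A,B,F}, {A,C,D}, {A,C,E}, {A,C,F}, {A,D,E}, {A,D,F}, {A,E,F}, {B,C,D}, {B,C,E}, {B,C,F}, {B,D,E}, {B,D,F}, {B,E,F}, {C,D,E}, {C,D,F}, {C,E,F}, {D,E,F}, {A,B,C,D}, {A,B,C,E}, {A,B,C,F}, {A,B,D,E}, {A,B,D,F}, {A,B,E,F}, {A,C,D,E}, {A,C,D,F}, {A,C,E,F}, {A,D,E,F}, {B,C,D,E}, {B,C,D,F}, {B,C,E,F}, {B,D,E,F}, {C,D,E,F}, {A,B,C,D,E}, {A,B,C,D,F}, {A,B,C,E,F}, {A,B,D,E,F}, {A,C,D,E,F}, {B,C,D,E,F}, S }

Working:
Take S₀ = 𝒞 ∪ {∅, S} = { {}, {D}, {D,E}, {B,C,E}, {B,E,F}, S }.
Pass 1 (7 new):
  {A,C,D}  = {B,E,F}ᶜ
  {A,D,F}  = {B,C,E}ᶜ
  {A,B,C,F}  = {D,E}ᶜ
  {B,C,D,E}  = {D,E} ∪ {B,C,E}
  {B,C,E,F}  = {B,C,E} ∪ {B,E,F}
  {B,D,E,F}  = {D,E} ∪ {B,E,F}
  {A,B,C,E,F}  = {D}ᶜ
Pass 2 adds 10:
  {A,C}  = {B,D,E,F}ᶜ
  {A,D}  = {B,C,E,F}ᶜ
  {A,F}  = {B,C,D,E}ᶜ
  {A,C,D,E}  = {D,E} ∪ {A,C,D}
  {A,C,D,F}  = {A,D,F} ∪ {A,C,D}
  {A,D,E,F}  = {A,D,F} ∪ {D,E}
  {A,B,C,D,E}  = {B,C,D,E} ∪ {A,C,D}
  {A,B,C,D,F}  = {A,D,F} ∪ {A,B,C,F}
  {A,B,D,E,F}  = {B,E,F} ∪ {A,D,F}
  {B,C,D,E,F}  = {B,E,F} ∪ {B,C,D,E}
Pass 3 (12 new):
  {A}  = {B,C,D,E,F}ᶜ
  {C}  = {A,B,D,E,F}ᶜ
  {E}  = {A,B,C,D,F}ᶜ
  {F}  = {A,B,C,D,E}ᶜ
  {B,C}  = {A,D,E,F}ᶜ
  {B,E}  = {A,C,D,F}ᶜ
  {B,F}  = {A,C,D,E}ᶜ
  {A,C,F}  = {A,F} ∪ {A,C}
  {A,D,E}  = {D,E} ∪ {A,D}
  {A,B,C,E}  = {A,C} ∪ {B,C,E}
  {A,B,E,F}  = {A,F} ∪ {B,E,F}
  {A,C,D,E,F}  = {A,F} ∪ {A,C,D,E}
Pass 4. New:
  {B}  = {A,C,D,E,F}ᶜ
  {A,E}  = {A} ∪ {E}
  {C,D}  = {A,B,E,F}ᶜ
  {C,E}  = {E} ∪ {C}
  {C,F}  = {F} ∪ {C}
  {D,F}  = {A,B,C,E}ᶜ
  {E,F}  = {F} ∪ {E}
  {A,B,C}  = {A} ∪ {B,C}
  {A,B,E}  = {B,E} ∪ {A}
  {A,B,F}  = {A} ∪ {B,F}
  {A,C,E}  = {E} ∪ {A,C}
  {A,E,F}  = {A,F} ∪ {E}
  {B,C,D}  = {B,C} ∪ {D}
  {B,C,F}  = {A,D,E}ᶜ
  {B,D,E}  = {A,C,F}ᶜ
  {B,D,F}  = {B,F} ∪ {D}
  {C,D,E}  = {D,E} ∪ {C}
  {D,E,F}  = {F} ∪ {D,E}
  {A,B,C,D}  = {A,C,D} ∪ {B,C}
  {A,B,D,E}  = {A,D,E} ∪ {B,E}
  {A,B,D,F}  = {A,D,F} ∪ {B,F}
  {A,C,E,F}  = {A,C,F} ∪ {E}
Pass 5: 7 new —
  {A,B}  = {B} ∪ {A}
  {B,D}  = {A,C,E,F}ᶜ
  {A,B,D}  = {B} ∪ {A,D}
  {C,D,F}  = {A,B,E}ᶜ
  {C,E,F}  = {E,F} ∪ {C,E}
  {B,C,D,F}  = {A,E}ᶜ
  {C,D,E,F}  = {C,D,E} ∪ {E,F}
Pass 6: closed — nothing new.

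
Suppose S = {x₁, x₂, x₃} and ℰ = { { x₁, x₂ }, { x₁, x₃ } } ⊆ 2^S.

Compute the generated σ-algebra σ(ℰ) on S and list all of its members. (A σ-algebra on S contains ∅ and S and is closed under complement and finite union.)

Initial family (4 sets): { ∅, { x₁, x₂ }, { x₁, x₃ }, S }.
Pass 1: 2 new —
  { x₂ }  = ᶜ of { x₁, x₃ }
  { x₃ }  = ᶜ of { x₁, x₂ }
  [6 total]
Pass 2 (1 new):
  { x₂, x₃ }  = { x₃ } ∪ { x₂ }
  [7 total]
Pass 3: +1 →
  { x₁ }  = ᶜ of { x₂, x₃ }
  [8 total]
After Pass 4 the family is unchanged; done.

Therefore σ(ℰ) = { ∅, { x₁ }, { x₂ }, { x₃ }, { x₁, x₂ }, { x₁, x₃ }, { x₂, x₃ }, S } (|σ(ℰ)| = 8).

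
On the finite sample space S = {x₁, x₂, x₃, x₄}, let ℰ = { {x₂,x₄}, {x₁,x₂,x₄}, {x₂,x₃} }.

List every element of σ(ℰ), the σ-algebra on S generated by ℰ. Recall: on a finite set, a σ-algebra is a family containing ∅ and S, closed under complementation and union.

Answer: σ(ℰ) = { {}, {x₁}, {x₂}, {x₃}, {x₄}, {x₁,x₂}, {x₁,x₃}, {x₁,x₄}, {x₂,x₃}, {x₂,x₄}, {x₃,x₄}, {x₁,x₂,x₃}, {x₁,x₂,x₄}, {x₁,x₃,x₄}, {x₂,x₃,x₄}, S }

Working:
Take S₀ = ℰ ∪ {∅, S} = { {}, {x₂,x₃}, {x₂,x₄}, {x₁,x₂,x₄}, S }.
Iteration 1. New:
  {x₃}  = complement {x₁,x₂,x₄}
  {x₁,x₃}  = complement {x₂,x₄}
  {x₁,x₄}  = complement {x₂,x₃}
  {x₂,x₃,x₄}  = {x₂,x₃} ∪ {x₂,x₄}
Iteration 2 (3 new):
  {x₁}  = complement {x₂,x₃,x₄}
  {x₁,x₂,x₃}  = {x₂,x₃} ∪ {x₁,x₃}
  {x₁,x₃,x₄}  = {x₃} ∪ {x₁,x₄}
Iteration 3. New:
  {x₂}  = complement {x₁,x₃,x₄}
  {x₄}  = complement {x₁,x₂,x₃}
Iteration 4 adds 2:
  {x₁,x₂}  = {x₂} ∪ {x₁}
  {x₃,x₄}  = {x₃} ∪ {x₄}
Iteration 5: stable.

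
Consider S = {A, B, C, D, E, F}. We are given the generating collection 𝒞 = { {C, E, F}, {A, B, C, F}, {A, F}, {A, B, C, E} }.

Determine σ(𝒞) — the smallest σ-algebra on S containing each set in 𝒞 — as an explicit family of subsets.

σ(𝒞) = { ∅, {A}, {B}, {C}, {D}, {E}, {F}, {A, B}, {A, C}, {A, D}, {A, E}, {A, F}, {B, C}, {B, D}, {B, E}, {B, F}, {C, D}, {C, E}, {C, F}, {D, E}, {D, F}, {E, F}, {A, B, C}, {A, B, D}, {A, B, E}, {A, B, F}, {A, C, D}, {A, C, E}, {A, C, F}, {A, D, E}, {A, D, F}, {A, E, F}, {B, C, D}, {B, C, E}, {B, C, F}, {B, D, E}, {B, D, F}, {B, E, F}, {C, D, E}, {C, D, F}, {C, E, F}, {D, E, F}, {A, B, C, D}, {A, B, C, E}, {A, B, C, F}, {A, B, D, E}, {A, B, D, F}, {A, B, E, F}, {A, C, D, E}, {A, C, D, F}, {A, C, E, F}, {A, D, E, F}, {B, C, D, E}, {B, C, D, F}, {B, C, E, F}, {B, D, E, F}, {C, D, E, F}, {A, B, C, D, E}, {A, B, C, D, F}, {A, B, C, E, F}, {A, B, D, E, F}, {A, C, D, E, F}, {B, C, D, E, F}, S }

Trace:
Begin from { ∅, {A, F}, {C, E, F}, {A, B, C, E}, {A, B, C, F}, S } (that is, 𝒞 plus ∅ and S).
Pass 1: +6 →
  {D, E}  = {A, B, C, F}ᶜ
  {D, F}  = {A, B, C, E}ᶜ
  {A, B, D}  = {C, E, F}ᶜ
  {A, C, E, F}  = {C, E, F} ∪ {A, F}
  {B, C, D, E}  = {A, F}ᶜ
  {A, B, C, E, F}  = {C, E, F} ∪ {A, B, C, E}
  |family| = 12
Pass 2 (12 new):
  {D}  = {A, B, C, E, F}ᶜ
  {B, D}  = {A, C, E, F}ᶜ
  {A, D, F}  = {A, F} ∪ {D, F}
  {D, E, F}  = {D, E} ∪ {D, F}
  {A, B, D, E}  = {A, B, D} ∪ {D, E}
  {A, B, D, F}  = {A, F} ∪ {A, B, D}
  {A, D, E, F}  = {A, F} ∪ {D, E}
  {C, D, E, F}  = {D, E} ∪ {C, E, F}
  {A, B, C, D, E}  = {B, C, D, E} ∪ {A, B, D}
  {A, B, C, D, F}  = {A, B, C, F} ∪ {A, B, D}
  {A, C, D, E, F}  = {A, C, E, F} ∪ {D, E}
  {B, C, D, E, F}  = {B, C, D, E} ∪ {C, E, F}
  |family| = 24
Pass 3: 14 new —
  {A}  = {B, C, D, E, F}ᶜ
  {B}  = {A, C, D, E, F}ᶜ
  {E}  = {A, B, C, D, F}ᶜ
  {F}  = {A, B, C, D, E}ᶜ
  {A, B}  = {C, D, E, F}ᶜ
  {B, C}  = {A, D, E, F}ᶜ
  {C, E}  = {A, B, D, F}ᶜ
  {C, F}  = {A, B, D, E}ᶜ
  {A, B, C}  = {D, E, F}ᶜ
  {B, C, E}  = {A, D, F}ᶜ
  {B, D, E}  = {D, E} ∪ {B, D}
  {B, D, F}  = {D, F} ∪ {B, D}
  {B, D, E, F}  = {D, E, F} ∪ {B, D}
  {A, B, D, E, F}  = {A, F} ∪ {A, B, D, E}
  |family| = 38
Pass 4. New:
  {C}  = {A, B, D, E, F}ᶜ
  {A, C}  = {B, D, E, F}ᶜ
  {A, D}  = {D} ∪ {A}
  {A, E}  = {A} ∪ {E}
  {B, E}  = {B} ∪ {E}
  {B, F}  = {B} ∪ {F}
  {E, F}  = {F} ∪ {E}
  {A, B, E}  = {A, B} ∪ {E}
  {A, B, F}  = {A, F} ∪ {B}
  {A, C, E}  = {B, D, F}ᶜ
  {A, C, F}  = {B, D, E}ᶜ
  {A, D, E}  = {D, E} ∪ {A}
  {A, E, F}  = {A, F} ∪ {E}
  {B, C, D}  = {B, C} ∪ {D}
  {B, C, F}  = {B} ∪ {C, F}
  {C, D, E}  = {D, E} ∪ {C, E}
  {C, D, F}  = {C, F} ∪ {D}
  {A, B, C, D}  = {A, B, C} ∪ {A, B, D}
  {A, C, D, F}  = {C, F} ∪ {A, D, F}
  {B, C, D, F}  = {B, D, F} ∪ {B, C}
  {B, C, E, F}  = {B} ∪ {C, E, F}
  |family| = 59
Pass 5 (5 new):
  {C, D}  = {C} ∪ {D}
  {A, C, D}  = {A, D} ∪ {A, C}
  {B, E, F}  = {B, E} ∪ {E, F}
  {A, B, E, F}  = {B, E} ∪ {A, F}
  {A, C, D, E}  = {B, F}ᶜ
  |family| = 64
Pass 6 adds nothing — fixpoint reached.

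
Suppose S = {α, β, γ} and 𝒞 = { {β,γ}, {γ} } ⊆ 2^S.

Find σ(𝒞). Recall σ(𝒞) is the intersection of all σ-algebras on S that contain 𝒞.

Answer: σ(𝒞) = { {}, {α}, {β}, {γ}, {α,β}, {α,γ}, {β,γ}, S }

Derivation:
Begin from { {}, {γ}, {β,γ}, S } (that is, 𝒞 plus ∅ and S).
Step 1: 2 new —
  {α}  = S∖{β,γ}
  {α,β}  = S∖{γ}
  [6 total]
Step 2 adds 1:
  {α,γ}  = {γ} ∪ {α}
  [7 total]
Step 3 adds 1:
  {β}  = S∖{α,γ}
  [8 total]
Step 4: stable.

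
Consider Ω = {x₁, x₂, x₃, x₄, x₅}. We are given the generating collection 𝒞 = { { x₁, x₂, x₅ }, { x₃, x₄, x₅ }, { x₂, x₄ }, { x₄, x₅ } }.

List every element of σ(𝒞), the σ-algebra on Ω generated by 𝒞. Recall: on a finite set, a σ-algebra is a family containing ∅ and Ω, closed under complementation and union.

Initial family (6 sets): { ∅, { x₂, x₄ }, { x₄, x₅ }, { x₁, x₂, x₅ }, { x₃, x₄, x₅ }, Ω }.
Step 1: +7 →
  { x₁, x₂ }  = complement { x₃, x₄, x₅ }
  { x₃, x₄ }  = complement { x₁, x₂, x₅ }
  { x₁, x₂, x₃ }  = complement { x₄, x₅ }
  { x₁, x₃, x₅ }  = complement { x₂, x₄ }
  { x₂, x₄, x₅ }  = { x₄, x₅ } ∪ { x₂, x₄ }
  { x₁, x₂, x₄, x₅ }  = { x₄, x₅ } ∪ { x₁, x₂, x₅ }
  { x₂, x₃, x₄, x₅ }  = { x₃, x₄, x₅ } ∪ { x₂, x₄ }
  |family| = 13
Step 2. New:
  { x₁ }  = complement { x₂, x₃, x₄, x₅ }
  { x₃ }  = complement { x₁, x₂, x₄, x₅ }
  { x₁, x₃ }  = complement { x₂, x₄, x₅ }
  { x₁, x₂, x₄ }  = { x₁, x₂ } ∪ { x₂, x₄ }
  { x₂, x₃, x₄ }  = { x₃, x₄ } ∪ { x₂, x₄ }
  { x₁, x₂, x₃, x₄ }  = { x₃, x₄ } ∪ { x₁, x₂, x₃ }
  { x₁, x₂, x₃, x₅ }  = { x₁, x₂, x₃ } ∪ { x₁, x₃, x₅ }
  { x₁, x₃, x₄, x₅ }  = { x₃, x₄, x₅ } ∪ { x₁, x₃, x₅ }
  |family| = 21
Step 3 (7 new):
  { x₂ }  = complement { x₁, x₃, x₄, x₅ }
  { x₄ }  = complement { x₁, x₂, x₃, x₅ }
  { x₅ }  = complement { x₁, x₂, x₃, x₄ }
  { x₁, x₅ }  = complement { x₂, x₃, x₄ }
  { x₃, x₅ }  = complement { x₁, x₂, x₄ }
  { x₁, x₃, x₄ }  = { x₃, x₄ } ∪ { x₁, x₃ }
  { x₁, x₄, x₅ }  = { x₄, x₅ } ∪ { x₁ }
  |family| = 28
Step 4: 4 new —
  { x₁, x₄ }  = { x₄ } ∪ { x₁ }
  { x₂, x₃ }  = complement { x₁, x₄, x₅ }
  { x₂, x₅ }  = complement { x₁, x₃, x₄ }
  { x₂, x₃, x₅ }  = { x₂ } ∪ { x₃, x₅ }
  |family| = 32
After Step 5 the family is unchanged; done.

Hence σ(𝒞) has 32 members: { ∅, { x₁ }, { x₂ }, { x₃ }, { x₄ }, { x₅ }, { x₁, x₂ }, { x₁, x₃ }, { x₁, x₄ }, { x₁, x₅ }, { x₂, x₃ }, { x₂, x₄ }, { x₂, x₅ }, { x₃, x₄ }, { x₃, x₅ }, { x₄, x₅ }, { x₁, x₂, x₃ }, { x₁, x₂, x₄ }, { x₁, x₂, x₅ }, { x₁, x₃, x₄ }, { x₁, x₃, x₅ }, { x₁, x₄, x₅ }, { x₂, x₃, x₄ }, { x₂, x₃, x₅ }, { x₂, x₄, x₅ }, { x₃, x₄, x₅ }, { x₁, x₂, x₃, x₄ }, { x₁, x₂, x₃, x₅ }, { x₁, x₂, x₄, x₅ }, { x₁, x₃, x₄, x₅ }, { x₂, x₃, x₄, x₅ }, Ω }.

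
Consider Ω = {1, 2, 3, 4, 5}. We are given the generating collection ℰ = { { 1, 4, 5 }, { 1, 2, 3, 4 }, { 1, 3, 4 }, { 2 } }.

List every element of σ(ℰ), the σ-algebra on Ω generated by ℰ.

|σ(ℰ)| = 16.  σ(ℰ) = { ∅, { 2 }, { 3 }, { 5 }, { 1, 4 }, { 2, 3 }, { 2, 5 }, { 3, 5 }, { 1, 2, 4 }, { 1, 3, 4 }, { 1, 4, 5 }, { 2, 3, 5 }, { 1, 2, 3, 4 }, { 1, 2, 4, 5 }, { 1, 3, 4, 5 }, Ω }

Check:
Take S₀ = ℰ ∪ {∅, Ω} = { ∅, { 2 }, { 1, 3, 4 }, { 1, 4, 5 }, { 1, 2, 3, 4 }, Ω }.
Step 1 (5 new):
  { 5 }  = ᶜ of { 1, 2, 3, 4 }
  { 2, 3 }  = ᶜ of { 1, 4, 5 }
  { 2, 5 }  = ᶜ of { 1, 3, 4 }
  { 1, 2, 4, 5 }  = { 1, 4, 5 } ∪ { 2 }
  { 1, 3, 4, 5 }  = ᶜ of { 2 }
Step 2: +2 →
  { 3 }  = ᶜ of { 1, 2, 4, 5 }
  { 2, 3, 5 }  = { 2, 5 } ∪ { 2, 3 }
Step 3: 2 new —
  { 1, 4 }  = ᶜ of { 2, 3, 5 }
  { 3, 5 }  = { 3 } ∪ { 5 }
Step 4 (1 new):
  { 1, 2, 4 }  = ᶜ of { 3, 5 }
After Step 5 the family is unchanged; done.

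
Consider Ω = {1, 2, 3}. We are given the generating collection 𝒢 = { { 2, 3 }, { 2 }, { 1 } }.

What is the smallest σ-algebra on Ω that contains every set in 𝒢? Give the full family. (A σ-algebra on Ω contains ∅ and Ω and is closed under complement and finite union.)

Seed the family with 𝒢 together with ∅ and Ω: { ∅, { 1 }, { 2 }, { 2, 3 }, Ω }.
Round 1: +2 →
  { 1, 2 }  = { 2 } ∪ { 1 }
  { 1, 3 }  = complement { 2 }
  (now 7)
Round 2 (1 new):
  { 3 }  = complement { 1, 2 }
  (now 8)
After Round 3 the family is unchanged; done.

σ(𝒢) = { ∅, { 1 }, { 2 }, { 3 }, { 1, 2 }, { 1, 3 }, { 2, 3 }, Ω }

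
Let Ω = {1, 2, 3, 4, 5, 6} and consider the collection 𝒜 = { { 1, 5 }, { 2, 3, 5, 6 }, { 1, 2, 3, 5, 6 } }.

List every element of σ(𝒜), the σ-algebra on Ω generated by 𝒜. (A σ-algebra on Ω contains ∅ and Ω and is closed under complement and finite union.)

Take S₀ = 𝒜 ∪ {∅, Ω} = { ∅, { 1, 5 }, { 2, 3, 5, 6 }, { 1, 2, 3, 5, 6 }, Ω }.
Iteration 1: 3 new —
  { 4 }  = { 1, 2, 3, 5, 6 }ᶜ
  { 1, 4 }  = { 2, 3, 5, 6 }ᶜ
  { 2, 3, 4, 6 }  = { 1, 5 }ᶜ
  — 8 sets.
Iteration 2: +3 →
  { 1, 4, 5 }  = { 4 } ∪ { 1, 5 }
  { 1, 2, 3, 4, 6 }  = { 1, 4 } ∪ { 2, 3, 4, 6 }
  { 2, 3, 4, 5, 6 }  = { 4 } ∪ { 2, 3, 5, 6 }
  — 11 sets.
Iteration 3. New:
  { 1 }  = { 2, 3, 4, 5, 6 }ᶜ
  { 5 }  = { 1, 2, 3, 4, 6 }ᶜ
  { 2, 3, 6 }  = { 1, 4, 5 }ᶜ
  — 14 sets.
Iteration 4 (2 new):
  { 4, 5 }  = { 4 } ∪ { 5 }
  { 1, 2, 3, 6 }  = { 1 } ∪ { 2, 3, 6 }
  — 16 sets.
Iteration 5 adds nothing — fixpoint reached.

σ(𝒜) = { ∅, { 1 }, { 4 }, { 5 }, { 1, 4 }, { 1, 5 }, { 4, 5 }, { 1, 4, 5 }, { 2, 3, 6 }, { 1, 2, 3, 6 }, { 2, 3, 4, 6 }, { 2, 3, 5, 6 }, { 1, 2, 3, 4, 6 }, { 1, 2, 3, 5, 6 }, { 2, 3, 4, 5, 6 }, Ω }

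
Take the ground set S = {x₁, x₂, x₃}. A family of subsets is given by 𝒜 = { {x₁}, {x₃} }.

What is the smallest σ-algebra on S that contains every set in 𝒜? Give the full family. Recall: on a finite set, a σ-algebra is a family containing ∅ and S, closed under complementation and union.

σ(𝒜) = { {}, {x₁}, {x₂}, {x₃}, {x₁,x₂}, {x₁,x₃}, {x₂,x₃}, S }

Check:
Start: 𝒜 ∪ {∅, S} = { {}, {x₁}, {x₃}, S }.
Step 1: 3 new —
  {x₁,x₂}  = ᶜ of {x₃}
  {x₁,x₃}  = {x₃} ∪ {x₁}
  {x₂,x₃}  = ᶜ of {x₁}
  |family| = 7
Step 2: +1 →
  {x₂}  = ᶜ of {x₁,x₃}
  |family| = 8
Step 3: closed — nothing new.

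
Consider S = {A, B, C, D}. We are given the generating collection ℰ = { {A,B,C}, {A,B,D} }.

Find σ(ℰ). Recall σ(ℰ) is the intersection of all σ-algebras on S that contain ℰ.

σ(ℰ) (8 sets): { ∅, {C}, {D}, {A,B}, {C,D}, {A,B,C}, {A,B,D}, S }

Derivation:
Begin from { ∅, {A,B,C}, {A,B,D}, S } (that is, ℰ plus ∅ and S).
Pass 1 (2 new):
  {C}  = complement {A,B,D}
  {D}  = complement {A,B,C}
  [6 total]
Pass 2 adds 1:
  {C,D}  = {C} ∪ {D}
  [7 total]
Pass 3 (1 new):
  {A,B}  = complement {C,D}
  [8 total]
Pass 4: closed — nothing new.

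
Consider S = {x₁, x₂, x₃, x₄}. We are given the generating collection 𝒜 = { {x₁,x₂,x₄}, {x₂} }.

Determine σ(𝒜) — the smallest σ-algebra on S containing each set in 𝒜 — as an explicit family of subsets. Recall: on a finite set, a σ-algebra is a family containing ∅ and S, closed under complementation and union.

Initial family (4 sets): { ∅, {x₂}, {x₁,x₂,x₄}, S }.
Step 1 adds 2:
  {x₃}  = {x₁,x₂,x₄}ᶜ
  {x₁,x₃,x₄}  = {x₂}ᶜ
  |family| = 6
Step 2: 1 new —
  {x₂,x₃}  = {x₃} ∪ {x₂}
  |family| = 7
Step 3 (1 new):
  {x₁,x₄}  = {x₂,x₃}ᶜ
  |family| = 8
Step 4: already closed under ᶜ and ∪.

Therefore σ(𝒜) = { ∅, {x₂}, {x₃}, {x₁,x₄}, {x₂,x₃}, {x₁,x₂,x₄}, {x₁,x₃,x₄}, S } (|σ(𝒜)| = 8).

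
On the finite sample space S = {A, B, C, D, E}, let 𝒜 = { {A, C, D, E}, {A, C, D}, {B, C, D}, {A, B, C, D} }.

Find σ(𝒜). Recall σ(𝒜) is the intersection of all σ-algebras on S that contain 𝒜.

σ(𝒜) (16 sets): { {}, {A}, {B}, {E}, {A, B}, {A, E}, {B, E}, {C, D}, {A, B, E}, {A, C, D}, {B, C, D}, {C, D, E}, {A, B, C, D}, {A, C, D, E}, {B, C, D, E}, S }

Derivation:
Begin from { {}, {A, C, D}, {B, C, D}, {A, B, C, D}, {A, C, D, E}, S } (that is, 𝒜 plus ∅ and S).
Step 1. New:
  {B}  = complement {A, C, D, E}
  {E}  = complement {A, B, C, D}
  {A, E}  = complement {B, C, D}
  {B, E}  = complement {A, C, D}
  — 10 sets.
Step 2: 2 new —
  {A, B, E}  = {B, E} ∪ {A, E}
  {B, C, D, E}  = {B, E} ∪ {B, C, D}
  — 12 sets.
Step 3. New:
  {A}  = complement {B, C, D, E}
  {C, D}  = complement {A, B, E}
  — 14 sets.
Step 4 adds 2:
  {A, B}  = {B} ∪ {A}
  {C, D, E}  = {C, D} ∪ {E}
  — 16 sets.
Step 5: stable.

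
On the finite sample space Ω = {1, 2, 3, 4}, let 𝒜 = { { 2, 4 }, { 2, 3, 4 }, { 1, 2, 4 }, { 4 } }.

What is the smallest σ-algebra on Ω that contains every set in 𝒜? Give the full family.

Take S₀ = 𝒜 ∪ {∅, Ω} = { {  }, { 4 }, { 2, 4 }, { 1, 2, 4 }, { 2, 3, 4 }, Ω }.
Pass 1: 4 new —
  { 1 }  = complement { 2, 3, 4 }
  { 3 }  = complement { 1, 2, 4 }
  { 1, 3 }  = complement { 2, 4 }
  { 1, 2, 3 }  = complement { 4 }
  [10 total]
Pass 2 (3 new):
  { 1, 4 }  = { 4 } ∪ { 1 }
  { 3, 4 }  = { 3 } ∪ { 4 }
  { 1, 3, 4 }  = { 1, 3 } ∪ { 4 }
  [13 total]
Pass 3 (3 new):
  { 2 }  = complement { 1, 3, 4 }
  { 1, 2 }  = complement { 3, 4 }
  { 2, 3 }  = complement { 1, 4 }
  [16 total]
Pass 4: closed — nothing new.

Therefore σ(𝒜) = { {  }, { 1 }, { 2 }, { 3 }, { 4 }, { 1, 2 }, { 1, 3 }, { 1, 4 }, { 2, 3 }, { 2, 4 }, { 3, 4 }, { 1, 2, 3 }, { 1, 2, 4 }, { 1, 3, 4 }, { 2, 3, 4 }, Ω } (|σ(𝒜)| = 16).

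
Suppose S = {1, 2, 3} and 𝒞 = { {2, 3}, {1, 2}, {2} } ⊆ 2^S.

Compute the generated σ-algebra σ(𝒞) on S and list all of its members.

Begin from { ∅, {2}, {1, 2}, {2, 3}, S } (that is, 𝒞 plus ∅ and S).
Iteration 1 (3 new):
  {1}  = S∖{2, 3}
  {3}  = S∖{1, 2}
  {1, 3}  = S∖{2}
  — 8 sets.
Iteration 2: stable.

Hence σ(𝒞) has 8 members: { ∅, {1}, {2}, {3}, {1, 2}, {1, 3}, {2, 3}, S }.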